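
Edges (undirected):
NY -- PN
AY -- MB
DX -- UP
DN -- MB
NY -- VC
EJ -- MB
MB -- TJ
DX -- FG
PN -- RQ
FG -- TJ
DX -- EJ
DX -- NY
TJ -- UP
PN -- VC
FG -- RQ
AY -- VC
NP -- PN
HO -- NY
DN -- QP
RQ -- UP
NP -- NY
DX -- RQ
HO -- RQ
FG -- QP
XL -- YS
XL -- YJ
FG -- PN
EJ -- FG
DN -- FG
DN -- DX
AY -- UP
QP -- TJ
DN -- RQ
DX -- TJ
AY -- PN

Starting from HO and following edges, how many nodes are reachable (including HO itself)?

15

BFS from HO visits: HO, NY, RQ, DX, NP, PN, VC, DN, FG, UP, EJ, TJ, AY, MB, QP
Reachable nodes: 15 of 18 total.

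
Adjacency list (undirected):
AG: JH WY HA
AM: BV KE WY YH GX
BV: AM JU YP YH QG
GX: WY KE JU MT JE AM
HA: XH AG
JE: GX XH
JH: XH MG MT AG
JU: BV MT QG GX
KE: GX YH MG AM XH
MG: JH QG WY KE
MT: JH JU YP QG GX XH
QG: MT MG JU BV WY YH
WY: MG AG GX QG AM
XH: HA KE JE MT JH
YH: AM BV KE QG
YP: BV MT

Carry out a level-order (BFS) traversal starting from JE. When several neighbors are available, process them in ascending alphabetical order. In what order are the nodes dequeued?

Visit JE; enqueue GX, XH → queue [GX, XH]
Visit GX; enqueue AM, JU, KE, MT, WY → queue [XH, AM, JU, KE, MT, WY]
Visit XH; enqueue HA, JH → queue [AM, JU, KE, MT, WY, HA, JH]
Visit AM; enqueue BV, YH → queue [JU, KE, MT, WY, HA, JH, BV, YH]
Visit JU; enqueue QG → queue [KE, MT, WY, HA, JH, BV, YH, QG]
Visit KE; enqueue MG → queue [MT, WY, HA, JH, BV, YH, QG, MG]
Visit MT; enqueue YP → queue [WY, HA, JH, BV, YH, QG, MG, YP]
Visit WY; enqueue AG → queue [HA, JH, BV, YH, QG, MG, YP, AG]
Visit HA → queue [JH, BV, YH, QG, MG, YP, AG]
Visit JH → queue [BV, YH, QG, MG, YP, AG]
Visit BV → queue [YH, QG, MG, YP, AG]
Visit YH → queue [QG, MG, YP, AG]
Visit QG → queue [MG, YP, AG]
Visit MG → queue [YP, AG]
Visit YP → queue [AG]
Visit AG → queue []

JE GX XH AM JU KE MT WY HA JH BV YH QG MG YP AG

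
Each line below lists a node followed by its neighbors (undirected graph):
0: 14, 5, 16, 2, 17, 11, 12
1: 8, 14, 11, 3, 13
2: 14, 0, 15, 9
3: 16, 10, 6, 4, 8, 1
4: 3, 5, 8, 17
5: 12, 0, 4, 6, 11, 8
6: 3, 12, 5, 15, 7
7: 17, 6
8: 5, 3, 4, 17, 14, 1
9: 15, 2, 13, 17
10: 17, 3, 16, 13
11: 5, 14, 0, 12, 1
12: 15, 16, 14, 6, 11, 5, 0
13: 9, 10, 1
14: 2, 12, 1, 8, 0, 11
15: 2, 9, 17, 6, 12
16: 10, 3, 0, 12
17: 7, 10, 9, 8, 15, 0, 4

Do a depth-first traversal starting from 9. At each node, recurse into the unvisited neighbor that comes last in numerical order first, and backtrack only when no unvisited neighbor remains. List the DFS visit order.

Visit 9
9 → 17
17 → 15
15 → 12
12 → 16
16 → 10
10 → 13
13 → 1
1 → 14
14 → 11
11 → 5
5 → 8
8 → 4
4 → 3
3 → 6
6 → 7
5 → 0
0 → 2

9 -> 17 -> 15 -> 12 -> 16 -> 10 -> 13 -> 1 -> 14 -> 11 -> 5 -> 8 -> 4 -> 3 -> 6 -> 7 -> 0 -> 2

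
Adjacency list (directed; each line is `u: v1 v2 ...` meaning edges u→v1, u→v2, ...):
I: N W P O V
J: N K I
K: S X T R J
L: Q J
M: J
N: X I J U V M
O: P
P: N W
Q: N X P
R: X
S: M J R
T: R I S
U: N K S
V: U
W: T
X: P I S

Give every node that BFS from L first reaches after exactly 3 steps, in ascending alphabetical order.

M, O, R, S, T, U, V, W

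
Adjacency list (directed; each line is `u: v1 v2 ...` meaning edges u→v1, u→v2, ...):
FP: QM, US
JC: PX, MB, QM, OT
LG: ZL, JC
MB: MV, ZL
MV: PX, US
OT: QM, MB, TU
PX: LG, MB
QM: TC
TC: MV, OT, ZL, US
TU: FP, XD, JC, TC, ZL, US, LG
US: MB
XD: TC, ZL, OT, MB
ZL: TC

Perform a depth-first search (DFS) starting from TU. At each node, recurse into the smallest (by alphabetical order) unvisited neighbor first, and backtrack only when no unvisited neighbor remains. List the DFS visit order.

TU, FP, QM, TC, MV, PX, LG, JC, MB, ZL, OT, US, XD

Visit TU
TU → FP
FP → QM
QM → TC
TC → MV
MV → PX
PX → LG
LG → JC
JC → MB
MB → ZL
JC → OT
MV → US
TU → XD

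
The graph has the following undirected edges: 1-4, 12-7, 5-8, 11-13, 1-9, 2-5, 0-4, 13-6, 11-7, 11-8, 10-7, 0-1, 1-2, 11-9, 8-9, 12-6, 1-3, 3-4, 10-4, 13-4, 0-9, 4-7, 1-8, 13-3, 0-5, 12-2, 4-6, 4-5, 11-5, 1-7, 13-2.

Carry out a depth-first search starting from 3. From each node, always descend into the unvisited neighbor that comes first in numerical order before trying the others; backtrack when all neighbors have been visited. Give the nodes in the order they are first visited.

3 -> 1 -> 0 -> 4 -> 5 -> 2 -> 12 -> 6 -> 13 -> 11 -> 7 -> 10 -> 8 -> 9

Visit 3
3 → 1
1 → 0
0 → 4
4 → 5
5 → 2
2 → 12
12 → 6
6 → 13
13 → 11
11 → 7
7 → 10
11 → 8
8 → 9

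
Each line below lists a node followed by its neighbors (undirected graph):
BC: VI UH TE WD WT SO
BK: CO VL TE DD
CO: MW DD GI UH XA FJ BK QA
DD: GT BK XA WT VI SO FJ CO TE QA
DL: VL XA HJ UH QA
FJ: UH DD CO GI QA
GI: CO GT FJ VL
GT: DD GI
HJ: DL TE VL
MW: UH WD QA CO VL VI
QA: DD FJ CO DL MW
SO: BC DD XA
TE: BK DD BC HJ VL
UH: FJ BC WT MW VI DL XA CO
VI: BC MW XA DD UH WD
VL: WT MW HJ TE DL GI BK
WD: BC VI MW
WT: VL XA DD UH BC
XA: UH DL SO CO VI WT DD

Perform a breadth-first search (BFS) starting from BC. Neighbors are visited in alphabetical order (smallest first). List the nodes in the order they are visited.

BC → SO → TE → UH → VI → WD → WT → DD → XA → BK → HJ → VL → CO → DL → FJ → MW → GT → QA → GI

Visit BC; enqueue SO, TE, UH, VI, WD, WT → queue [SO, TE, UH, VI, WD, WT]
Visit SO; enqueue DD, XA → queue [TE, UH, VI, WD, WT, DD, XA]
Visit TE; enqueue BK, HJ, VL → queue [UH, VI, WD, WT, DD, XA, BK, HJ, VL]
Visit UH; enqueue CO, DL, FJ, MW → queue [VI, WD, WT, DD, XA, BK, HJ, VL, CO, DL, FJ, MW]
Visit VI → queue [WD, WT, DD, XA, BK, HJ, VL, CO, DL, FJ, MW]
Visit WD → queue [WT, DD, XA, BK, HJ, VL, CO, DL, FJ, MW]
Visit WT → queue [DD, XA, BK, HJ, VL, CO, DL, FJ, MW]
Visit DD; enqueue GT, QA → queue [XA, BK, HJ, VL, CO, DL, FJ, MW, GT, QA]
Visit XA → queue [BK, HJ, VL, CO, DL, FJ, MW, GT, QA]
Visit BK → queue [HJ, VL, CO, DL, FJ, MW, GT, QA]
Visit HJ → queue [VL, CO, DL, FJ, MW, GT, QA]
Visit VL; enqueue GI → queue [CO, DL, FJ, MW, GT, QA, GI]
Visit CO → queue [DL, FJ, MW, GT, QA, GI]
Visit DL → queue [FJ, MW, GT, QA, GI]
Visit FJ → queue [MW, GT, QA, GI]
Visit MW → queue [GT, QA, GI]
Visit GT → queue [QA, GI]
Visit QA → queue [GI]
Visit GI → queue []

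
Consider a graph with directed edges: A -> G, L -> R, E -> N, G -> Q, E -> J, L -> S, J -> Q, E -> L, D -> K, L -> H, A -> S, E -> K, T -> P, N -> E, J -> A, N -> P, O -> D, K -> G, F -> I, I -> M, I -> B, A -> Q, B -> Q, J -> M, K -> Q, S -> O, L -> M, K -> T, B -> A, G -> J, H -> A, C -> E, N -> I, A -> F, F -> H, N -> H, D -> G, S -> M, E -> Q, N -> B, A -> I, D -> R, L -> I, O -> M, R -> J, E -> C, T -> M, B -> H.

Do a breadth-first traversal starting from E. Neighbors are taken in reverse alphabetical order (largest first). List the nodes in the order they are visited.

E, Q, N, L, K, J, C, P, I, H, B, S, R, M, T, G, A, O, F, D

Visit E; enqueue Q, N, L, K, J, C → queue [Q, N, L, K, J, C]
Visit Q → queue [N, L, K, J, C]
Visit N; enqueue P, I, H, B → queue [L, K, J, C, P, I, H, B]
Visit L; enqueue S, R, M → queue [K, J, C, P, I, H, B, S, R, M]
Visit K; enqueue T, G → queue [J, C, P, I, H, B, S, R, M, T, G]
Visit J; enqueue A → queue [C, P, I, H, B, S, R, M, T, G, A]
Visit C → queue [P, I, H, B, S, R, M, T, G, A]
Visit P → queue [I, H, B, S, R, M, T, G, A]
Visit I → queue [H, B, S, R, M, T, G, A]
Visit H → queue [B, S, R, M, T, G, A]
Visit B → queue [S, R, M, T, G, A]
Visit S; enqueue O → queue [R, M, T, G, A, O]
Visit R → queue [M, T, G, A, O]
Visit M → queue [T, G, A, O]
Visit T → queue [G, A, O]
Visit G → queue [A, O]
Visit A; enqueue F → queue [O, F]
Visit O; enqueue D → queue [F, D]
Visit F → queue [D]
Visit D → queue []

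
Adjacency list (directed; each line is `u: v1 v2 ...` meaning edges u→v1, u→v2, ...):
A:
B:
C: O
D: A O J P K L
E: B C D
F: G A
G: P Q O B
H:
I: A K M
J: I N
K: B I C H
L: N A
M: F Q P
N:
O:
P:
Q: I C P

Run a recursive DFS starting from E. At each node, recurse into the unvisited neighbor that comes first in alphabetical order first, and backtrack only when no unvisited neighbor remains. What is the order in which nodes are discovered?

Visit E
E → B
E → C
C → O
E → D
D → A
D → J
J → I
I → K
K → H
I → M
M → F
F → G
G → P
G → Q
J → N
D → L

E, B, C, O, D, A, J, I, K, H, M, F, G, P, Q, N, L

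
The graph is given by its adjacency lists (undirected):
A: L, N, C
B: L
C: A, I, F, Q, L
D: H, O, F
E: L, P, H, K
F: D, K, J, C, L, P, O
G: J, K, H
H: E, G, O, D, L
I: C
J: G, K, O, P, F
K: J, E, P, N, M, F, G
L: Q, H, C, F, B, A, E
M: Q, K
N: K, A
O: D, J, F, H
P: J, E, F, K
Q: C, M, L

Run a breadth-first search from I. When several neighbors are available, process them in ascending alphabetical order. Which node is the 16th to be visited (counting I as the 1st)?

M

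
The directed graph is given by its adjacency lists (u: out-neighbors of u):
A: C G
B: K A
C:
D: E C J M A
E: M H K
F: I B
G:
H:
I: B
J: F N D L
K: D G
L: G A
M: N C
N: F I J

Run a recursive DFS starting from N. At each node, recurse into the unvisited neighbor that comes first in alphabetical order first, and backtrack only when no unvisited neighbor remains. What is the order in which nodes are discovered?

N, F, B, A, C, G, K, D, E, H, M, J, L, I

Visit N
N → F
F → B
B → A
A → C
A → G
B → K
K → D
D → E
E → H
E → M
D → J
J → L
F → I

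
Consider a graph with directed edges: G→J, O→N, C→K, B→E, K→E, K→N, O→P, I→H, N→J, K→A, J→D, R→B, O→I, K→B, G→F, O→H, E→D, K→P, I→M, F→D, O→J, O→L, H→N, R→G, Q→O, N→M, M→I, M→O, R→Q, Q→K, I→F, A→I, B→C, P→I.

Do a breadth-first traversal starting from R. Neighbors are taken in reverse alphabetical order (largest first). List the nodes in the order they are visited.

R, Q, G, B, O, K, J, F, E, C, P, N, L, I, H, A, D, M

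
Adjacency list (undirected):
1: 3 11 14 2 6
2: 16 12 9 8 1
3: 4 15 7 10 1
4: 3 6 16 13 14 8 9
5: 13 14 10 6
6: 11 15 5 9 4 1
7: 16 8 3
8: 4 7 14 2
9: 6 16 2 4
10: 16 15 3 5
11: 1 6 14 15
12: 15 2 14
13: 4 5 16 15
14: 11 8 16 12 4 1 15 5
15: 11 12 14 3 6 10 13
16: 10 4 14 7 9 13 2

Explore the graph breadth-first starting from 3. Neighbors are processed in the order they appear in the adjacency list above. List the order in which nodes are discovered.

3, 4, 15, 7, 10, 1, 6, 16, 13, 14, 8, 9, 11, 12, 5, 2

Visit 3; enqueue 4, 15, 7, 10, 1 → queue [4, 15, 7, 10, 1]
Visit 4; enqueue 6, 16, 13, 14, 8, 9 → queue [15, 7, 10, 1, 6, 16, 13, 14, 8, 9]
Visit 15; enqueue 11, 12 → queue [7, 10, 1, 6, 16, 13, 14, 8, 9, 11, 12]
Visit 7 → queue [10, 1, 6, 16, 13, 14, 8, 9, 11, 12]
Visit 10; enqueue 5 → queue [1, 6, 16, 13, 14, 8, 9, 11, 12, 5]
Visit 1; enqueue 2 → queue [6, 16, 13, 14, 8, 9, 11, 12, 5, 2]
Visit 6 → queue [16, 13, 14, 8, 9, 11, 12, 5, 2]
Visit 16 → queue [13, 14, 8, 9, 11, 12, 5, 2]
Visit 13 → queue [14, 8, 9, 11, 12, 5, 2]
Visit 14 → queue [8, 9, 11, 12, 5, 2]
Visit 8 → queue [9, 11, 12, 5, 2]
Visit 9 → queue [11, 12, 5, 2]
Visit 11 → queue [12, 5, 2]
Visit 12 → queue [5, 2]
Visit 5 → queue [2]
Visit 2 → queue []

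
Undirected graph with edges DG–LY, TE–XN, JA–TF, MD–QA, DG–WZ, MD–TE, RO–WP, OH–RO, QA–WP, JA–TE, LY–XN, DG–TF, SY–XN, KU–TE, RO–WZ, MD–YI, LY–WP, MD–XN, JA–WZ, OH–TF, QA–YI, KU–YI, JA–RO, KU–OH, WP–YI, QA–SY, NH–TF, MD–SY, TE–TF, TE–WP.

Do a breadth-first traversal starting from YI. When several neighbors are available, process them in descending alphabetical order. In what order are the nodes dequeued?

Visit YI; enqueue WP, QA, MD, KU → queue [WP, QA, MD, KU]
Visit WP; enqueue TE, RO, LY → queue [QA, MD, KU, TE, RO, LY]
Visit QA; enqueue SY → queue [MD, KU, TE, RO, LY, SY]
Visit MD; enqueue XN → queue [KU, TE, RO, LY, SY, XN]
Visit KU; enqueue OH → queue [TE, RO, LY, SY, XN, OH]
Visit TE; enqueue TF, JA → queue [RO, LY, SY, XN, OH, TF, JA]
Visit RO; enqueue WZ → queue [LY, SY, XN, OH, TF, JA, WZ]
Visit LY; enqueue DG → queue [SY, XN, OH, TF, JA, WZ, DG]
Visit SY → queue [XN, OH, TF, JA, WZ, DG]
Visit XN → queue [OH, TF, JA, WZ, DG]
Visit OH → queue [TF, JA, WZ, DG]
Visit TF; enqueue NH → queue [JA, WZ, DG, NH]
Visit JA → queue [WZ, DG, NH]
Visit WZ → queue [DG, NH]
Visit DG → queue [NH]
Visit NH → queue []

YI, WP, QA, MD, KU, TE, RO, LY, SY, XN, OH, TF, JA, WZ, DG, NH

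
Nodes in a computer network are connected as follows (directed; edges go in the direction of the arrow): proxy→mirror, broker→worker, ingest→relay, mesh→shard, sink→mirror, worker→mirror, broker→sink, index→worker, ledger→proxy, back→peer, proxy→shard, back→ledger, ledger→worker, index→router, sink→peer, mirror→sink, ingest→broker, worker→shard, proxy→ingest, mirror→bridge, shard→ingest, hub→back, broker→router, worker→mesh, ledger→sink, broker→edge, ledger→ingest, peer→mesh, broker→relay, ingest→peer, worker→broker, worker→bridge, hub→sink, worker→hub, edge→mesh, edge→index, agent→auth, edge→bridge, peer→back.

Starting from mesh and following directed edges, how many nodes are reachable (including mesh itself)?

BFS from mesh visits: mesh, shard, ingest, broker, peer, relay, edge, router, sink, worker, back, bridge, index, mirror, hub, ledger, proxy
Reachable nodes: 17 of 19 total.

17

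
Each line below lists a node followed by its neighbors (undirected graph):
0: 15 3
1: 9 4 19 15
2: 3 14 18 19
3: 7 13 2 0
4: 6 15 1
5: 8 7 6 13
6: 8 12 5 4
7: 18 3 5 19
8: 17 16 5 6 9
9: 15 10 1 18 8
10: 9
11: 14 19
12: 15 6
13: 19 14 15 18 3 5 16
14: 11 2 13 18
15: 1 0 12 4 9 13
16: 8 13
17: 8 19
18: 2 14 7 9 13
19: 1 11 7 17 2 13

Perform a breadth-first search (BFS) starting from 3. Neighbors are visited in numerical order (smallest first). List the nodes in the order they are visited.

Visit 3; enqueue 0, 2, 7, 13 → queue [0, 2, 7, 13]
Visit 0; enqueue 15 → queue [2, 7, 13, 15]
Visit 2; enqueue 14, 18, 19 → queue [7, 13, 15, 14, 18, 19]
Visit 7; enqueue 5 → queue [13, 15, 14, 18, 19, 5]
Visit 13; enqueue 16 → queue [15, 14, 18, 19, 5, 16]
Visit 15; enqueue 1, 4, 9, 12 → queue [14, 18, 19, 5, 16, 1, 4, 9, 12]
Visit 14; enqueue 11 → queue [18, 19, 5, 16, 1, 4, 9, 12, 11]
Visit 18 → queue [19, 5, 16, 1, 4, 9, 12, 11]
Visit 19; enqueue 17 → queue [5, 16, 1, 4, 9, 12, 11, 17]
Visit 5; enqueue 6, 8 → queue [16, 1, 4, 9, 12, 11, 17, 6, 8]
Visit 16 → queue [1, 4, 9, 12, 11, 17, 6, 8]
Visit 1 → queue [4, 9, 12, 11, 17, 6, 8]
Visit 4 → queue [9, 12, 11, 17, 6, 8]
Visit 9; enqueue 10 → queue [12, 11, 17, 6, 8, 10]
Visit 12 → queue [11, 17, 6, 8, 10]
Visit 11 → queue [17, 6, 8, 10]
Visit 17 → queue [6, 8, 10]
Visit 6 → queue [8, 10]
Visit 8 → queue [10]
Visit 10 → queue []

3, 0, 2, 7, 13, 15, 14, 18, 19, 5, 16, 1, 4, 9, 12, 11, 17, 6, 8, 10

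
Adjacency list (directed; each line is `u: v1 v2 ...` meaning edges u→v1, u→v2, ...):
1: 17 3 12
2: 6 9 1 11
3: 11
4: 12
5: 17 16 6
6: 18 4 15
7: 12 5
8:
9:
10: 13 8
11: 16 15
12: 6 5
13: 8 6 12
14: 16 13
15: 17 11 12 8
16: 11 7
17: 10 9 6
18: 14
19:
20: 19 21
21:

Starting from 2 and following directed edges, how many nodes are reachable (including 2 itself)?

BFS from 2 visits: 2, 11, 9, 6, 1, 16, 15, 18, 4, 17, 12, 3, 7, 8, 14, 10, 5, 13
Reachable nodes: 18 of 21 total.

18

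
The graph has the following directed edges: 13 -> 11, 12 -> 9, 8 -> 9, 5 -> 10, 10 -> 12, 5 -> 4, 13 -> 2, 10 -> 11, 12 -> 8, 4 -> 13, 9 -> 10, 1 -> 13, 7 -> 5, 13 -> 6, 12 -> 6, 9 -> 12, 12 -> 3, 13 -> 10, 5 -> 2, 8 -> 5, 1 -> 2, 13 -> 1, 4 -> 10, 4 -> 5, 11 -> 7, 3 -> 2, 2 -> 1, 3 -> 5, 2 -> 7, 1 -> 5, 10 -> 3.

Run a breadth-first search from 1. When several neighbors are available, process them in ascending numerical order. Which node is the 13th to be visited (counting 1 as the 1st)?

9

Visit 1; enqueue 2, 5, 13 → queue [2, 5, 13]
Visit 2; enqueue 7 → queue [5, 13, 7]
Visit 5; enqueue 4, 10 → queue [13, 7, 4, 10]
Visit 13; enqueue 6, 11 → queue [7, 4, 10, 6, 11]
Visit 7 → queue [4, 10, 6, 11]
Visit 4 → queue [10, 6, 11]
Visit 10; enqueue 3, 12 → queue [6, 11, 3, 12]
Visit 6 → queue [11, 3, 12]
Visit 11 → queue [3, 12]
Visit 3 → queue [12]
Visit 12; enqueue 8, 9 → queue [8, 9]
Visit 8 → queue [9]
Visit 9 → queue []

Visit order: 1, 2, 5, 13, 7, 4, 10, 6, 11, 3, 12, 8, 9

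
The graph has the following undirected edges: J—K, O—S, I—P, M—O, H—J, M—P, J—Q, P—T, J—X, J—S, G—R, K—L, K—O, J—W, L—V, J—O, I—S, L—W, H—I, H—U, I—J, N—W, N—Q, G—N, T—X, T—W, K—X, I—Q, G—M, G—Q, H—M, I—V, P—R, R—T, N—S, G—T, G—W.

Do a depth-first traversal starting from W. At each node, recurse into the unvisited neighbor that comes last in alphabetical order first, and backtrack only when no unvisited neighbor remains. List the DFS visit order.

W T X K O S N Q J I V L P R G M H U

Visit W
W → T
T → X
X → K
K → O
O → S
S → N
N → Q
Q → J
J → I
I → V
V → L
I → P
P → R
R → G
G → M
M → H
H → U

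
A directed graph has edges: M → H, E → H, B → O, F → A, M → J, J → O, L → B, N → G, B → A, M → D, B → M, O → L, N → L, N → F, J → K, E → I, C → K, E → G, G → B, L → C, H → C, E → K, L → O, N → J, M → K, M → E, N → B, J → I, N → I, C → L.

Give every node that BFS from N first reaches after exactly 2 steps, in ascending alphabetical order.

A, C, K, M, O

Level 0: N
Level 1: B, F, G, I, J, L
Level 2: A, C, K, M, O
Level 3: D, E, H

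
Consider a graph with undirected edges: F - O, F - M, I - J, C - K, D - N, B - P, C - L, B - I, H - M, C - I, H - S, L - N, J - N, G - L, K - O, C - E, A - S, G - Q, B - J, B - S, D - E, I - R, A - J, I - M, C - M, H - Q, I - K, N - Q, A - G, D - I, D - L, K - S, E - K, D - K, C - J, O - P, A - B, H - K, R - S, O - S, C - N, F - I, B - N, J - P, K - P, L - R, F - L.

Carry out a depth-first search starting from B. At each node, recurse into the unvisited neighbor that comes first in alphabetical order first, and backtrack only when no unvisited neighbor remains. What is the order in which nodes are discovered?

Visit B
B → A
A → G
G → L
L → C
C → E
E → D
D → I
I → F
F → M
M → H
H → K
K → O
O → P
P → J
J → N
N → Q
O → S
S → R

B, A, G, L, C, E, D, I, F, M, H, K, O, P, J, N, Q, S, R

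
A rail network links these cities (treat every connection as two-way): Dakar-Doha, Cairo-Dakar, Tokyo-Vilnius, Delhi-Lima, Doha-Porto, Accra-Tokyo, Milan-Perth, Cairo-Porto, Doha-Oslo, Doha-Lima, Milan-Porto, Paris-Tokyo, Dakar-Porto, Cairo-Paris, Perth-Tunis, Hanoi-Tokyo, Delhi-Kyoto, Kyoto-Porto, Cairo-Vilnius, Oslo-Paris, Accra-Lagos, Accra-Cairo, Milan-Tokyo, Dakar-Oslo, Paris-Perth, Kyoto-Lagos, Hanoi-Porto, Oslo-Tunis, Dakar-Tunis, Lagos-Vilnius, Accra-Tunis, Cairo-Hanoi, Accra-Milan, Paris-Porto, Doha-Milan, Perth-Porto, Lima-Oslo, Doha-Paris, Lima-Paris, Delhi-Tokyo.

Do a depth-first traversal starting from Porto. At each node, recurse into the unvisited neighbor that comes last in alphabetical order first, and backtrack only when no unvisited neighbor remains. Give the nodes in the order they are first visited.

Porto, Perth, Tunis, Oslo, Paris, Tokyo, Vilnius, Lagos, Kyoto, Delhi, Lima, Doha, Milan, Accra, Cairo, Hanoi, Dakar

Visit Porto
Porto → Perth
Perth → Tunis
Tunis → Oslo
Oslo → Paris
Paris → Tokyo
Tokyo → Vilnius
Vilnius → Lagos
Lagos → Kyoto
Kyoto → Delhi
Delhi → Lima
Lima → Doha
Doha → Milan
Milan → Accra
Accra → Cairo
Cairo → Hanoi
Cairo → Dakar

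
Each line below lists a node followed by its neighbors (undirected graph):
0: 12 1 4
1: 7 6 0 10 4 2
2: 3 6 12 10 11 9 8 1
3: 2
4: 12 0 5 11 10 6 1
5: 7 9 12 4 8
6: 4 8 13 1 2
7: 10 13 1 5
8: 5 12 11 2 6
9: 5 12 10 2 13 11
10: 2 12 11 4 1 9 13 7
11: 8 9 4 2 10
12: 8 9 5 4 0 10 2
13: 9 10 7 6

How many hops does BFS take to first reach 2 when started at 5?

2

Level 0: 5
Level 1: 4, 7, 8, 9, 12
Level 2: 0, 1, 2, 6, 10, 11, 13
Level 3: 3
2 first appears at level 2.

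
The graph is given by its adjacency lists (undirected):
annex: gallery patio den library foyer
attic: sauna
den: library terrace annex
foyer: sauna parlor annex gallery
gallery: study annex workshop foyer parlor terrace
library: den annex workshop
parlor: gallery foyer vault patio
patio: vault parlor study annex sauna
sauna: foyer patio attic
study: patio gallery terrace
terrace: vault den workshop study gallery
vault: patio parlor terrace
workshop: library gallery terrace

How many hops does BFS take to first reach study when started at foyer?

2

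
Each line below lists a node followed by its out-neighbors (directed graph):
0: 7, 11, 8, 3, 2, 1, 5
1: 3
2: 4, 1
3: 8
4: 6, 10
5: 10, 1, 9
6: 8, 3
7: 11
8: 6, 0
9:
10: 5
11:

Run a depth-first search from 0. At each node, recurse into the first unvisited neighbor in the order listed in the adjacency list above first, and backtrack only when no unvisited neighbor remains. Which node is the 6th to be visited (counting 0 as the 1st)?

3

Visit 0
0 → 7
7 → 11
0 → 8
8 → 6
6 → 3
0 → 2
2 → 4
4 → 10
10 → 5
5 → 1
5 → 9

Visit order: 0, 7, 11, 8, 6, 3, 2, 4, 10, 5, 1, 9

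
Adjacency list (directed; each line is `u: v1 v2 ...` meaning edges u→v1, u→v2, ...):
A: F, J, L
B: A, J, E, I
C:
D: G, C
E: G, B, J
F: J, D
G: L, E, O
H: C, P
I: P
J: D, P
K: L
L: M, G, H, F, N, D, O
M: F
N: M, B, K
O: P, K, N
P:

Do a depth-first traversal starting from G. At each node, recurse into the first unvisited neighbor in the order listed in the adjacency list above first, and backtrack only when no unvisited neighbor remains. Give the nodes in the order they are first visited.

G, L, M, F, J, D, C, P, H, N, B, A, E, I, K, O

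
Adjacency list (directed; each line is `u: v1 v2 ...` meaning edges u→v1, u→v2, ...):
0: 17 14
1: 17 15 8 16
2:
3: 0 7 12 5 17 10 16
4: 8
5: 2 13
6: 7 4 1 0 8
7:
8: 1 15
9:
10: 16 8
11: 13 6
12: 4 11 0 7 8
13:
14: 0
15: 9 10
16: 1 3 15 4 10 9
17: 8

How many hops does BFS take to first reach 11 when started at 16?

3

Level 0: 16
Level 1: 1, 3, 4, 9, 10, 15
Level 2: 0, 5, 7, 8, 12, 17
Level 3: 2, 11, 13, 14
Level 4: 6
11 first appears at level 3.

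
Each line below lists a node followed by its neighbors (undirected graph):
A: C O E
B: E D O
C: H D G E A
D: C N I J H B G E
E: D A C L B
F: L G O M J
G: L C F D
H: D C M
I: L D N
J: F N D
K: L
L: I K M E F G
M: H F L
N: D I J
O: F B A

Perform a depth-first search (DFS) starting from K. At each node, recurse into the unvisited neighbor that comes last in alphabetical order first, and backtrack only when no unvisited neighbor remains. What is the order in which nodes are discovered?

K, L, M, H, D, N, J, F, O, B, E, C, G, A, I

Visit K
K → L
L → M
M → H
H → D
D → N
N → J
J → F
F → O
O → B
B → E
E → C
C → G
C → A
N → I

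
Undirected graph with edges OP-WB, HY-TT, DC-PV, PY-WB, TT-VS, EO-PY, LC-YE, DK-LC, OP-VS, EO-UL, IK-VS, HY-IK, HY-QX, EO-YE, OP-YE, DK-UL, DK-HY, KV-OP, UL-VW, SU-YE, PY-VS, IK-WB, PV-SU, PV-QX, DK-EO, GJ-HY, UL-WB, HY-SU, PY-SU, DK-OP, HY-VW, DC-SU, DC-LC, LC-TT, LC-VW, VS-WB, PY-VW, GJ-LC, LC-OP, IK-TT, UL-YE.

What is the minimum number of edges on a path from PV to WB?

Level 0: PV
Level 1: DC, QX, SU
Level 2: HY, LC, PY, YE
Level 3: DK, EO, GJ, IK, OP, TT, UL, VS, VW, WB
Level 4: KV
WB first appears at level 3.

3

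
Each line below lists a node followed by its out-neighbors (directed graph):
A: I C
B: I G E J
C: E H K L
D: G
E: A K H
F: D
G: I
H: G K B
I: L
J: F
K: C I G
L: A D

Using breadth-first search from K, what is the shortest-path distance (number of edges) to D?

Level 0: K
Level 1: C, G, I
Level 2: E, H, L
Level 3: A, B, D
Level 4: J
Level 5: F
D first appears at level 3.

3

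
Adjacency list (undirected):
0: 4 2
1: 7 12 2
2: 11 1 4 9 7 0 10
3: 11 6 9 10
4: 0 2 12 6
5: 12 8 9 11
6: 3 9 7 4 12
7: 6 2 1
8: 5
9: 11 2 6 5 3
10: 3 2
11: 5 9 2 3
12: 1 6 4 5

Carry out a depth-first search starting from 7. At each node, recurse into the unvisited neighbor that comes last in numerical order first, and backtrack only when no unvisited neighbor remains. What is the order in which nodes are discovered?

7 6 12 5 11 9 3 10 2 4 0 1 8

Visit 7
7 → 6
6 → 12
12 → 5
5 → 11
11 → 9
9 → 3
3 → 10
10 → 2
2 → 4
4 → 0
2 → 1
5 → 8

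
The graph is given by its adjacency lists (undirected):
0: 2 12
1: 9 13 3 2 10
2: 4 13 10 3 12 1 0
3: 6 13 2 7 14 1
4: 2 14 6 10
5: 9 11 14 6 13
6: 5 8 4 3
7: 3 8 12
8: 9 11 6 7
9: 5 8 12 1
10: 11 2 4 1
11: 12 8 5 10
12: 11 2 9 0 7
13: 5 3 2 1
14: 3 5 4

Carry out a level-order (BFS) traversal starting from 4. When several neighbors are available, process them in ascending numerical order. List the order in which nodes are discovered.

Visit 4; enqueue 2, 6, 10, 14 → queue [2, 6, 10, 14]
Visit 2; enqueue 0, 1, 3, 12, 13 → queue [6, 10, 14, 0, 1, 3, 12, 13]
Visit 6; enqueue 5, 8 → queue [10, 14, 0, 1, 3, 12, 13, 5, 8]
Visit 10; enqueue 11 → queue [14, 0, 1, 3, 12, 13, 5, 8, 11]
Visit 14 → queue [0, 1, 3, 12, 13, 5, 8, 11]
Visit 0 → queue [1, 3, 12, 13, 5, 8, 11]
Visit 1; enqueue 9 → queue [3, 12, 13, 5, 8, 11, 9]
Visit 3; enqueue 7 → queue [12, 13, 5, 8, 11, 9, 7]
Visit 12 → queue [13, 5, 8, 11, 9, 7]
Visit 13 → queue [5, 8, 11, 9, 7]
Visit 5 → queue [8, 11, 9, 7]
Visit 8 → queue [11, 9, 7]
Visit 11 → queue [9, 7]
Visit 9 → queue [7]
Visit 7 → queue []

4 2 6 10 14 0 1 3 12 13 5 8 11 9 7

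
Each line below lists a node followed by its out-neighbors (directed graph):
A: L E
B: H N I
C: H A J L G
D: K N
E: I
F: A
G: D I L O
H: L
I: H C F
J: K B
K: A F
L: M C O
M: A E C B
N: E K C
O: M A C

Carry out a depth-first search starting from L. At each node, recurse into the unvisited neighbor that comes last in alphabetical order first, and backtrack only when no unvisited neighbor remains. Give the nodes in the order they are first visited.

Visit L
L → O
O → M
M → E
E → I
I → H
I → F
F → A
I → C
C → J
J → K
J → B
B → N
C → G
G → D

L, O, M, E, I, H, F, A, C, J, K, B, N, G, D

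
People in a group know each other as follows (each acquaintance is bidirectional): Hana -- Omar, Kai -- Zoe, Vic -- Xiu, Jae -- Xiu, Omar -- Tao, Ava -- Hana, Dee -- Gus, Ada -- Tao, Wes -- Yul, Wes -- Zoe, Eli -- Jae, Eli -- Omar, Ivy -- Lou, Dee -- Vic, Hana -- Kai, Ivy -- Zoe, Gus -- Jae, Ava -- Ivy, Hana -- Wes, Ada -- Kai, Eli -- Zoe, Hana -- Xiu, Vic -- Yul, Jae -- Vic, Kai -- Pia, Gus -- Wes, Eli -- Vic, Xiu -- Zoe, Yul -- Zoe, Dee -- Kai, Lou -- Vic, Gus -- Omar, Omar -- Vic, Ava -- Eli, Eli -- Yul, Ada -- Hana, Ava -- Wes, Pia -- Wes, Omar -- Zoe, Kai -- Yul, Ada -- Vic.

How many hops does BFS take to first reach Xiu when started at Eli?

2

Level 0: Eli
Level 1: Ava, Jae, Omar, Vic, Yul, Zoe
Level 2: Ada, Dee, Gus, Hana, Ivy, Kai, Lou, Tao, Wes, Xiu
Level 3: Pia
Xiu first appears at level 2.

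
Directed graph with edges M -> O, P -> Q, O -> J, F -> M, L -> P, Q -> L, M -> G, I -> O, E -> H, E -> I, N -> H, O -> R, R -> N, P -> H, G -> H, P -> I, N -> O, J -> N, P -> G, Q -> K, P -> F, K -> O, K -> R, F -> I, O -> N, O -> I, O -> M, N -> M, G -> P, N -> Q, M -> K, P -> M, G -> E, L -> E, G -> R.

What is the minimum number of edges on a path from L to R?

Level 0: L
Level 1: E, P
Level 2: F, G, H, I, M, Q
Level 3: K, O, R
Level 4: J, N
R first appears at level 3.

3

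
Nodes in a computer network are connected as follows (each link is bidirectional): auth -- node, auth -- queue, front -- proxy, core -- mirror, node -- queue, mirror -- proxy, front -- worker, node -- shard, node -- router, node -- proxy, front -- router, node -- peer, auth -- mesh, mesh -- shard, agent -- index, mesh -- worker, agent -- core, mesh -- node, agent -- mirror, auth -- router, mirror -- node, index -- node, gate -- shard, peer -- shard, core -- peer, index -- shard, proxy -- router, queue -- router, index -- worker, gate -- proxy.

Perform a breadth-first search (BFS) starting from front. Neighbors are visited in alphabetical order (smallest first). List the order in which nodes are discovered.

Visit front; enqueue proxy, router, worker → queue [proxy, router, worker]
Visit proxy; enqueue gate, mirror, node → queue [router, worker, gate, mirror, node]
Visit router; enqueue auth, queue → queue [worker, gate, mirror, node, auth, queue]
Visit worker; enqueue index, mesh → queue [gate, mirror, node, auth, queue, index, mesh]
Visit gate; enqueue shard → queue [mirror, node, auth, queue, index, mesh, shard]
Visit mirror; enqueue agent, core → queue [node, auth, queue, index, mesh, shard, agent, core]
Visit node; enqueue peer → queue [auth, queue, index, mesh, shard, agent, core, peer]
Visit auth → queue [queue, index, mesh, shard, agent, core, peer]
Visit queue → queue [index, mesh, shard, agent, core, peer]
Visit index → queue [mesh, shard, agent, core, peer]
Visit mesh → queue [shard, agent, core, peer]
Visit shard → queue [agent, core, peer]
Visit agent → queue [core, peer]
Visit core → queue [peer]
Visit peer → queue []

front proxy router worker gate mirror node auth queue index mesh shard agent core peer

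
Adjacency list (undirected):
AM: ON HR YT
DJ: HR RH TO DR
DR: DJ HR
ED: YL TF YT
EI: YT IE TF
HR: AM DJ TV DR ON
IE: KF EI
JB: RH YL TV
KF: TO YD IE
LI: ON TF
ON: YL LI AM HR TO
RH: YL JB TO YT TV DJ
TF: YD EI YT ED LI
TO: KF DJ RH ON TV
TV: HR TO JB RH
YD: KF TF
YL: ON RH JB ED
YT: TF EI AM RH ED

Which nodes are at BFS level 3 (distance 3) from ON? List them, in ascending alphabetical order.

Level 0: ON
Level 1: AM, HR, LI, TO, YL
Level 2: DJ, DR, ED, JB, KF, RH, TF, TV, YT
Level 3: EI, IE, YD

EI, IE, YD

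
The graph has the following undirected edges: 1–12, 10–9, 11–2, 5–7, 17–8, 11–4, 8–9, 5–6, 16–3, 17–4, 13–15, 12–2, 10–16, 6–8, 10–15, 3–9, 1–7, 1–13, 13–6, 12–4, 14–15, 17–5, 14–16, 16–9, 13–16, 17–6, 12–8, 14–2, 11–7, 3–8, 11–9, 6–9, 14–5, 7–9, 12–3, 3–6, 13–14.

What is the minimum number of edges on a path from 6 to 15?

Level 0: 6
Level 1: 3, 5, 8, 9, 13, 17
Level 2: 1, 4, 7, 10, 11, 12, 14, 15, 16
Level 3: 2
15 first appears at level 2.

2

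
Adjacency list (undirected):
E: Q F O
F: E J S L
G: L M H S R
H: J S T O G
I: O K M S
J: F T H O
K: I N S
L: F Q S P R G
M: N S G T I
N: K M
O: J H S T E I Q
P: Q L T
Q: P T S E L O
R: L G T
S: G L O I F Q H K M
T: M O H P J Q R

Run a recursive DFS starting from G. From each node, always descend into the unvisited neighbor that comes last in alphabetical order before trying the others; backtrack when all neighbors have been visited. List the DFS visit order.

Visit G
G → S
S → Q
Q → T
T → R
R → L
L → P
L → F
F → J
J → O
O → I
I → M
M → N
N → K
O → H
O → E

G → S → Q → T → R → L → P → F → J → O → I → M → N → K → H → E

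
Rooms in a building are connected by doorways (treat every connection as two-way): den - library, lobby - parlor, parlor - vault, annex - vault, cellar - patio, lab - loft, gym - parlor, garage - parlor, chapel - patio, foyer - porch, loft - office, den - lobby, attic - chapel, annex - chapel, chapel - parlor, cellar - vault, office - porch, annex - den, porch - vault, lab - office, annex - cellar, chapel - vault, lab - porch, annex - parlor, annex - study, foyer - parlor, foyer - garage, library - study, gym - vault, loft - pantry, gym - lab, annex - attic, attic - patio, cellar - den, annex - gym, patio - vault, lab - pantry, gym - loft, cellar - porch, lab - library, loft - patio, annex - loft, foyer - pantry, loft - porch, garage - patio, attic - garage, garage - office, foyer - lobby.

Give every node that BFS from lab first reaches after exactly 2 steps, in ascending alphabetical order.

annex, cellar, den, foyer, garage, parlor, patio, study, vault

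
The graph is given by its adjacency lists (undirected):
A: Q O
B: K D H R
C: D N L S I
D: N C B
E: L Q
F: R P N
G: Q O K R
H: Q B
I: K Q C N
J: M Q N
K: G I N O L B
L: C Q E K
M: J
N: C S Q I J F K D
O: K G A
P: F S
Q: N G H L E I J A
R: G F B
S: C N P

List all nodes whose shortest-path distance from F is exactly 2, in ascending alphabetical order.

B, C, D, G, I, J, K, Q, S

Level 0: F
Level 1: N, P, R
Level 2: B, C, D, G, I, J, K, Q, S
Level 3: A, E, H, L, M, O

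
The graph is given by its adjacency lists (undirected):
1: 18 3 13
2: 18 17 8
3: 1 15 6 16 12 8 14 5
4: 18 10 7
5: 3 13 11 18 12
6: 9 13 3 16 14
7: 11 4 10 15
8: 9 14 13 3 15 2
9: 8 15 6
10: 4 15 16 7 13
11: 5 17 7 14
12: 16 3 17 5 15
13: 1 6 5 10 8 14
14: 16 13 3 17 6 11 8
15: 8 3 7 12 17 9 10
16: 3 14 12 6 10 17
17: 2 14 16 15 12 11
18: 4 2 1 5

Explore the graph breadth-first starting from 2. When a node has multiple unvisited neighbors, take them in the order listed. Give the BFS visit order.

Visit 2; enqueue 18, 17, 8 → queue [18, 17, 8]
Visit 18; enqueue 4, 1, 5 → queue [17, 8, 4, 1, 5]
Visit 17; enqueue 14, 16, 15, 12, 11 → queue [8, 4, 1, 5, 14, 16, 15, 12, 11]
Visit 8; enqueue 9, 13, 3 → queue [4, 1, 5, 14, 16, 15, 12, 11, 9, 13, 3]
Visit 4; enqueue 10, 7 → queue [1, 5, 14, 16, 15, 12, 11, 9, 13, 3, 10, 7]
Visit 1 → queue [5, 14, 16, 15, 12, 11, 9, 13, 3, 10, 7]
Visit 5 → queue [14, 16, 15, 12, 11, 9, 13, 3, 10, 7]
Visit 14; enqueue 6 → queue [16, 15, 12, 11, 9, 13, 3, 10, 7, 6]
Visit 16 → queue [15, 12, 11, 9, 13, 3, 10, 7, 6]
Visit 15 → queue [12, 11, 9, 13, 3, 10, 7, 6]
Visit 12 → queue [11, 9, 13, 3, 10, 7, 6]
Visit 11 → queue [9, 13, 3, 10, 7, 6]
Visit 9 → queue [13, 3, 10, 7, 6]
Visit 13 → queue [3, 10, 7, 6]
Visit 3 → queue [10, 7, 6]
Visit 10 → queue [7, 6]
Visit 7 → queue [6]
Visit 6 → queue []

2 -> 18 -> 17 -> 8 -> 4 -> 1 -> 5 -> 14 -> 16 -> 15 -> 12 -> 11 -> 9 -> 13 -> 3 -> 10 -> 7 -> 6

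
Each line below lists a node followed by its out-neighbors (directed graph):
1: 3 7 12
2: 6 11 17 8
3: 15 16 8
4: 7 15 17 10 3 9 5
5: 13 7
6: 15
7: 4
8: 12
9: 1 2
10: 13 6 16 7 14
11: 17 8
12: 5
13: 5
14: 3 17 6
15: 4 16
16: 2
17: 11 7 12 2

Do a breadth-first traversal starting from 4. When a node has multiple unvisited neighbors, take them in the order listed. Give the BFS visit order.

4, 7, 15, 17, 10, 3, 9, 5, 16, 11, 12, 2, 13, 6, 14, 8, 1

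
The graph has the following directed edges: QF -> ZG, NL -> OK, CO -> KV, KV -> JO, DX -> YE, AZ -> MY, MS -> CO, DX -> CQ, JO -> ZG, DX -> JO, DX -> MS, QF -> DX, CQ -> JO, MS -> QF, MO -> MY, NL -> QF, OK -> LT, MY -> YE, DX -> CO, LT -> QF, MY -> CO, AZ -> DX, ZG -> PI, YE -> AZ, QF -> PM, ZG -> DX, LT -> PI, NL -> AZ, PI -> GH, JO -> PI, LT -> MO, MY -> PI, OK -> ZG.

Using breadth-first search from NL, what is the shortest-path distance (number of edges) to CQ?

3

Level 0: NL
Level 1: AZ, OK, QF
Level 2: DX, LT, MY, PM, ZG
Level 3: CO, CQ, JO, MO, MS, PI, YE
Level 4: GH, KV
CQ first appears at level 3.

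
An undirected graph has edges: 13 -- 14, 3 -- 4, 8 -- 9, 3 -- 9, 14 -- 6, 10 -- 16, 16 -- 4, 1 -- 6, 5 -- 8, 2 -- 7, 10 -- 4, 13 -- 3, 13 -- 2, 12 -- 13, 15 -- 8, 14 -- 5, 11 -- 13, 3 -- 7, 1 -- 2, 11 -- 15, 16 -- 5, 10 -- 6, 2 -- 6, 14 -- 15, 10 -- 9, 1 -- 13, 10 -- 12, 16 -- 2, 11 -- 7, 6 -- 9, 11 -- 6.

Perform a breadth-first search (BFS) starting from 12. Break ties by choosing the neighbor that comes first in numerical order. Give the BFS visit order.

12 10 13 4 6 9 16 1 2 3 11 14 8 5 7 15

Visit 12; enqueue 10, 13 → queue [10, 13]
Visit 10; enqueue 4, 6, 9, 16 → queue [13, 4, 6, 9, 16]
Visit 13; enqueue 1, 2, 3, 11, 14 → queue [4, 6, 9, 16, 1, 2, 3, 11, 14]
Visit 4 → queue [6, 9, 16, 1, 2, 3, 11, 14]
Visit 6 → queue [9, 16, 1, 2, 3, 11, 14]
Visit 9; enqueue 8 → queue [16, 1, 2, 3, 11, 14, 8]
Visit 16; enqueue 5 → queue [1, 2, 3, 11, 14, 8, 5]
Visit 1 → queue [2, 3, 11, 14, 8, 5]
Visit 2; enqueue 7 → queue [3, 11, 14, 8, 5, 7]
Visit 3 → queue [11, 14, 8, 5, 7]
Visit 11; enqueue 15 → queue [14, 8, 5, 7, 15]
Visit 14 → queue [8, 5, 7, 15]
Visit 8 → queue [5, 7, 15]
Visit 5 → queue [7, 15]
Visit 7 → queue [15]
Visit 15 → queue []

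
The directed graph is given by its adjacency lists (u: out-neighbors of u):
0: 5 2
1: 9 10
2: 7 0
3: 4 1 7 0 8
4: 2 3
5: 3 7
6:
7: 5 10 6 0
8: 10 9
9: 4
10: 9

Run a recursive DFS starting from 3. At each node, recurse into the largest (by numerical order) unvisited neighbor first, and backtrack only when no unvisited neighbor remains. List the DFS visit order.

Visit 3
3 → 8
8 → 10
10 → 9
9 → 4
4 → 2
2 → 7
7 → 6
7 → 5
7 → 0
3 → 1

3 8 10 9 4 2 7 6 5 0 1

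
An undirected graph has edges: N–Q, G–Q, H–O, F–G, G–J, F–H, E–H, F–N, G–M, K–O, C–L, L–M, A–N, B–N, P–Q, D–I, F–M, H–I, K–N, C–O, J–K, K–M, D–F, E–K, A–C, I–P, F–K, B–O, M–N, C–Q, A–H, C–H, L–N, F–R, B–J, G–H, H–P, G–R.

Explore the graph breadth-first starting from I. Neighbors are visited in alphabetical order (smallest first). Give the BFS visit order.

I, D, H, P, F, A, C, E, G, O, Q, K, M, N, R, L, J, B

Visit I; enqueue D, H, P → queue [D, H, P]
Visit D; enqueue F → queue [H, P, F]
Visit H; enqueue A, C, E, G, O → queue [P, F, A, C, E, G, O]
Visit P; enqueue Q → queue [F, A, C, E, G, O, Q]
Visit F; enqueue K, M, N, R → queue [A, C, E, G, O, Q, K, M, N, R]
Visit A → queue [C, E, G, O, Q, K, M, N, R]
Visit C; enqueue L → queue [E, G, O, Q, K, M, N, R, L]
Visit E → queue [G, O, Q, K, M, N, R, L]
Visit G; enqueue J → queue [O, Q, K, M, N, R, L, J]
Visit O; enqueue B → queue [Q, K, M, N, R, L, J, B]
Visit Q → queue [K, M, N, R, L, J, B]
Visit K → queue [M, N, R, L, J, B]
Visit M → queue [N, R, L, J, B]
Visit N → queue [R, L, J, B]
Visit R → queue [L, J, B]
Visit L → queue [J, B]
Visit J → queue [B]
Visit B → queue []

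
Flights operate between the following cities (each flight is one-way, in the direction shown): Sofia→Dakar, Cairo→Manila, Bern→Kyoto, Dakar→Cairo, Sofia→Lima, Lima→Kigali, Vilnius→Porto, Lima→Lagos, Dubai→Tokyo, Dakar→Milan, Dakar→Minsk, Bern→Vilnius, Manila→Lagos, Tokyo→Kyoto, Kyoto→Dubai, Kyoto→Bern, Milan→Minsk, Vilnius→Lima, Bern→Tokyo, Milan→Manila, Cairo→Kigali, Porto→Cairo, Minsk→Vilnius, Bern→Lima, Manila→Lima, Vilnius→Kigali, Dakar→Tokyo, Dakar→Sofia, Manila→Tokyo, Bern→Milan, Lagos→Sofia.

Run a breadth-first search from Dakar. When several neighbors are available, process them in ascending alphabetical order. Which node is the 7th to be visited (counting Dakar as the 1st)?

Kigali

Visit Dakar; enqueue Cairo, Milan, Minsk, Sofia, Tokyo → queue [Cairo, Milan, Minsk, Sofia, Tokyo]
Visit Cairo; enqueue Kigali, Manila → queue [Milan, Minsk, Sofia, Tokyo, Kigali, Manila]
Visit Milan → queue [Minsk, Sofia, Tokyo, Kigali, Manila]
Visit Minsk; enqueue Vilnius → queue [Sofia, Tokyo, Kigali, Manila, Vilnius]
Visit Sofia; enqueue Lima → queue [Tokyo, Kigali, Manila, Vilnius, Lima]
Visit Tokyo; enqueue Kyoto → queue [Kigali, Manila, Vilnius, Lima, Kyoto]
Visit Kigali → queue [Manila, Vilnius, Lima, Kyoto]
Visit Manila; enqueue Lagos → queue [Vilnius, Lima, Kyoto, Lagos]
Visit Vilnius; enqueue Porto → queue [Lima, Kyoto, Lagos, Porto]
Visit Lima → queue [Kyoto, Lagos, Porto]
Visit Kyoto; enqueue Bern, Dubai → queue [Lagos, Porto, Bern, Dubai]
Visit Lagos → queue [Porto, Bern, Dubai]
Visit Porto → queue [Bern, Dubai]
Visit Bern → queue [Dubai]
Visit Dubai → queue []

Visit order: Dakar, Cairo, Milan, Minsk, Sofia, Tokyo, Kigali, Manila, Vilnius, Lima, Kyoto, Lagos, Porto, Bern, Dubai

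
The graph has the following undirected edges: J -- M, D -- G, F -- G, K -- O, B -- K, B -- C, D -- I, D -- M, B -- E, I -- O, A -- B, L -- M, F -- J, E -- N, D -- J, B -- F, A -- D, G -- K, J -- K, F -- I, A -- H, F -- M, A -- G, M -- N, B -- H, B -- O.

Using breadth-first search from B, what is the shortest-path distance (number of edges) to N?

2

Level 0: B
Level 1: A, C, E, F, H, K, O
Level 2: D, G, I, J, M, N
Level 3: L
N first appears at level 2.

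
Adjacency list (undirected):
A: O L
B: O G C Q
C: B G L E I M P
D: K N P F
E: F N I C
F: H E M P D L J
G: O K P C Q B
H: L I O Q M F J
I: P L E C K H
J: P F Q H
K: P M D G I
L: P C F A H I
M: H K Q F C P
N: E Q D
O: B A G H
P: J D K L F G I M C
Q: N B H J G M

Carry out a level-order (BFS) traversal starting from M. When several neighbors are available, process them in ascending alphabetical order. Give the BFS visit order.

M C F H K P Q B E G I L D J O N A

Visit M; enqueue C, F, H, K, P, Q → queue [C, F, H, K, P, Q]
Visit C; enqueue B, E, G, I, L → queue [F, H, K, P, Q, B, E, G, I, L]
Visit F; enqueue D, J → queue [H, K, P, Q, B, E, G, I, L, D, J]
Visit H; enqueue O → queue [K, P, Q, B, E, G, I, L, D, J, O]
Visit K → queue [P, Q, B, E, G, I, L, D, J, O]
Visit P → queue [Q, B, E, G, I, L, D, J, O]
Visit Q; enqueue N → queue [B, E, G, I, L, D, J, O, N]
Visit B → queue [E, G, I, L, D, J, O, N]
Visit E → queue [G, I, L, D, J, O, N]
Visit G → queue [I, L, D, J, O, N]
Visit I → queue [L, D, J, O, N]
Visit L; enqueue A → queue [D, J, O, N, A]
Visit D → queue [J, O, N, A]
Visit J → queue [O, N, A]
Visit O → queue [N, A]
Visit N → queue [A]
Visit A → queue []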